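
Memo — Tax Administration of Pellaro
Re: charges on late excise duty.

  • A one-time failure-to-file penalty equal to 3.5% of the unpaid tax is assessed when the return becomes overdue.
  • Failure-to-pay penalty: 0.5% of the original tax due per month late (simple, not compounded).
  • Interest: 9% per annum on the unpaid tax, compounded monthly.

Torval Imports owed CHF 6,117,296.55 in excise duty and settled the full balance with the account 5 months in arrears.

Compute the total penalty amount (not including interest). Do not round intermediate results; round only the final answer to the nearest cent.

CHF 367,037.79

Failure-to-file penalty: 3.5% × CHF 6,117,296.55 = CHF 214,105.38…
Failure-to-pay penalty: 5 × 0.5% × CHF 6,117,296.55 = CHF 152,932.41…
Total penalty = CHF 214,105.38… + CHF 152,932.41… = CHF 367,037.79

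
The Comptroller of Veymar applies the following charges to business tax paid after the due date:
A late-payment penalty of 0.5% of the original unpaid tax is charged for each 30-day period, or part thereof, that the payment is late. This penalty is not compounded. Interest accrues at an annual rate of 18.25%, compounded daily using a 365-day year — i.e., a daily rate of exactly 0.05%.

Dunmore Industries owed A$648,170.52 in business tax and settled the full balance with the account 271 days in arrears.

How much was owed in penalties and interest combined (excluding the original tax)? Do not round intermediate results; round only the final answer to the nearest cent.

A$126,438.89

Penalty periods: ⌈271/30⌉ = 10; penalty = 10 × 0.5% × A$648,170.52 = A$32,408.53…
Interest: A$648,170.52 × ((1 + 0.0005)^271 − 1) = A$648,170.52 × 0.14507042… = A$94,030.3688…
Penalties + interest = A$32,408.5260 + A$94,030.3688… = A$126,438.89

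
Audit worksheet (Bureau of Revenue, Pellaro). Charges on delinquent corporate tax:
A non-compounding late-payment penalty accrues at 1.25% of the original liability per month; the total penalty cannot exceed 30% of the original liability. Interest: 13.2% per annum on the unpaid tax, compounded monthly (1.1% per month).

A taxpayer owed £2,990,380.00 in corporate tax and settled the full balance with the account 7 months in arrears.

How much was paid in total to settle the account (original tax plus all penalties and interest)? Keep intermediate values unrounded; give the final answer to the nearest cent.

Penalty: 7 × 1.25% × £2,990,380.00 = £261,658.25 (below the 30% cap of £897,114.00)
Interest: £2,990,380.00 × ((1 + 0.011)^7 − 1) = £2,990,380.00 × 0.0795881… = £237,998.6650…
Total = £2,990,380.00 + £261,658.2500 + £237,998.6650… = £3,490,036.91

£3,490,036.91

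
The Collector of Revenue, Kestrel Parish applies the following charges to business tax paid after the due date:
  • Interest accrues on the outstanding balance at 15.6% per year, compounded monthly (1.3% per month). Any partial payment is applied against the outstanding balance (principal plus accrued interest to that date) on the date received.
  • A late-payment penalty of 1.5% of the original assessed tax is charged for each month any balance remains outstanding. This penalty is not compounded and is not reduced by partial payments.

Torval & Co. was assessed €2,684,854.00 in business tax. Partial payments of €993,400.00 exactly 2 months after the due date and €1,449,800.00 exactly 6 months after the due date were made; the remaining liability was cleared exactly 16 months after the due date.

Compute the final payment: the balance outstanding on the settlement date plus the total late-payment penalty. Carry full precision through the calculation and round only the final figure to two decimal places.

Balance at month 2: €2,684,854.0000 × (1 + 0.013)^2 = €2,755,113.9443…
After €993,400.00 payment: €2,755,113.9443… − €993,400.00 = €1,761,713.9443…
Balance at month 6: €1,761,713.9443… × (1 + 0.013)^4 = €1,855,124.9796…
After €1,449,800.00 payment: €1,855,124.9796… − €1,449,800.00 = €405,324.9796…
Balance at month 16: €405,324.9796… × (1 + 0.013)^10 = €461,209.0527…
Penalty: 16 × 1.5% × €2,684,854.00 = €644,364.96
Final settlement = outstanding balance + penalty = €461,209.0527… + €644,364.96 = €1,105,574.01

€1,105,574.01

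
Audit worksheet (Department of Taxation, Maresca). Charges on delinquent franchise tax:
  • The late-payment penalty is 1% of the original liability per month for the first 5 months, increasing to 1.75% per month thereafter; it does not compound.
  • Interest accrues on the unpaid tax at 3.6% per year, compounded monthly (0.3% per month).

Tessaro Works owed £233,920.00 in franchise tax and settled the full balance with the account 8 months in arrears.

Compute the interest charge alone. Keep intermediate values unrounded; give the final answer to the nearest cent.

£5,673.38

Interest: £233,920.00 × ((1 + 0.003)^8 − 1) = £233,920.00 × 0.0242535… = £5,673.3829…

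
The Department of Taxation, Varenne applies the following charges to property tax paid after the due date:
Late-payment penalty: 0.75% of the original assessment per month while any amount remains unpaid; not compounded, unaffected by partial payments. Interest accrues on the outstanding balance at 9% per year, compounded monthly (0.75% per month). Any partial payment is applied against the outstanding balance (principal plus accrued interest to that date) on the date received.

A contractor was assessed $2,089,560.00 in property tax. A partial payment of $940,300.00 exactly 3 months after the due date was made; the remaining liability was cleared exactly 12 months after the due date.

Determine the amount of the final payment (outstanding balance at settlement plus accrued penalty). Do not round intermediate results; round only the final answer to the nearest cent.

$1,467,927.48

Balance at month 3: $2,089,560.0000 × (1 + 0.0075)^3 = $2,136,928.5948…
After $940,300.00 payment: $2,136,928.5948… − $940,300.00 = $1,196,628.5948…
Balance at month 12: $1,196,628.5948… × (1 + 0.0075)^9 = $1,279,867.0840…
Penalty: 12 × 0.75% × $2,089,560.00 = $188,060.40
Final settlement = outstanding balance + penalty = $1,279,867.0840… + $188,060.40 = $1,467,927.48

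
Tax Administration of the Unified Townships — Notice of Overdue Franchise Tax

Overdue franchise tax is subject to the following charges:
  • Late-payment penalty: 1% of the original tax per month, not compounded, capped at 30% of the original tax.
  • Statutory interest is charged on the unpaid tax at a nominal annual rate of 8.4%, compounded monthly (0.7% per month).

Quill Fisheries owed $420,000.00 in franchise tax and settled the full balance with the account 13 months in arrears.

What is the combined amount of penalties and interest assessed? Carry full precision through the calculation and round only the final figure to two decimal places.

$94,467.17

Penalty: 13 × 1% × $420,000.00 = $54,600.00 (below the 30% cap of $126,000.00)
Interest: $420,000.00 × ((1 + 0.007)^13 − 1) = $420,000.00 × 0.0949218… = $39,867.1714…
Penalties + interest = $54,600.0000 + $39,867.1714… = $94,467.17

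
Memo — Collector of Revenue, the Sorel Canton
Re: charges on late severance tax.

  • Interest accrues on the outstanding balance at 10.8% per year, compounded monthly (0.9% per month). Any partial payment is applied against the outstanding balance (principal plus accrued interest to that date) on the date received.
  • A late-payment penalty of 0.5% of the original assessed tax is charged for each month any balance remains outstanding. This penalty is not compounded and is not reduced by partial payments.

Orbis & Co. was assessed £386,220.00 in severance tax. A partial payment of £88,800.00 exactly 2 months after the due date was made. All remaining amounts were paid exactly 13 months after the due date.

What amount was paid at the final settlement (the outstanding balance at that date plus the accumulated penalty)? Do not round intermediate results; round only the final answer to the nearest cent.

Balance at month 2: £386,220.0000 × (1 + 0.009)^2 = £393,203.2438…
After £88,800.00 payment: £393,203.2438… − £88,800.00 = £304,403.2438…
Balance at month 13: £304,403.2438… × (1 + 0.009)^11 = £335,932.5640…
Penalty: 13 × 0.5% × £386,220.00 = £25,104.30
Final settlement = outstanding balance + penalty = £335,932.5640… + £25,104.30 = £361,036.86

£361,036.86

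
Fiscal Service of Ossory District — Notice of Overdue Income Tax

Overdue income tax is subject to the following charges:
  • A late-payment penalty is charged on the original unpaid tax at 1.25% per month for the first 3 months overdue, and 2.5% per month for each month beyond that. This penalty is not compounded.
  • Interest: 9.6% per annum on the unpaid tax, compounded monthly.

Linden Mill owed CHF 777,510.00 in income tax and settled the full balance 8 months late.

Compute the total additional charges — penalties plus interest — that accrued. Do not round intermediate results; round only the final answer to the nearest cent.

CHF 177,521.83

Penalty, months 1–3: 3 × 1.25% × CHF 777,510.00 = CHF 29,156.63…
Penalty, months 4–8: 5 × 2.5% × CHF 777,510.00 = CHF 97,188.75
Interest (9.6%/yr ÷ 12 = 0.8%/month): CHF 777,510.00 × ((1 + 0.008)^8 − 1) = CHF 51,176.4550…
Penalties + interest = CHF 126,345.3750 + CHF 51,176.4550… = CHF 177,521.83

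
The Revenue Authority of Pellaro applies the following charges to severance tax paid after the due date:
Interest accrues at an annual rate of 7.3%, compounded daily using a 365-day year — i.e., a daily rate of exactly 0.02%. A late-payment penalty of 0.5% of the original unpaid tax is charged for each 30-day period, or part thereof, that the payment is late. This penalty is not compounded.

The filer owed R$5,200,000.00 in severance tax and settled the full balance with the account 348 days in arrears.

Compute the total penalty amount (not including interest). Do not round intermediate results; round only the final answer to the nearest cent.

Penalty periods: ⌈348/30⌉ = 12; penalty = 12 × 0.5% × R$5,200,000.00 = R$312,000.00

R$312,000.00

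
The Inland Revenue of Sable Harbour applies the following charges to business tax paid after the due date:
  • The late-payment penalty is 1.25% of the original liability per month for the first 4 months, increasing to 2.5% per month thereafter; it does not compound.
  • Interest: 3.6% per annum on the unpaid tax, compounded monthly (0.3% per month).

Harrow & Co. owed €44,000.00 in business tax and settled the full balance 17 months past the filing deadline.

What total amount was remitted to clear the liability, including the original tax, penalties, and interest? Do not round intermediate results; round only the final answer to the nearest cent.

€62,798.67

Penalty, months 1–4: 4 × 1.25% × €44,000.00 = €2,200.00
Penalty, months 5–17: 13 × 2.5% × €44,000.00 = €14,300.00
Interest: €44,000.00 × ((1 + 0.003)^17 − 1) = €44,000.00 × 0.0522426… = €2,298.6724…
Total = €44,000.00 + €16,500.0000 + €2,298.6724… = €62,798.67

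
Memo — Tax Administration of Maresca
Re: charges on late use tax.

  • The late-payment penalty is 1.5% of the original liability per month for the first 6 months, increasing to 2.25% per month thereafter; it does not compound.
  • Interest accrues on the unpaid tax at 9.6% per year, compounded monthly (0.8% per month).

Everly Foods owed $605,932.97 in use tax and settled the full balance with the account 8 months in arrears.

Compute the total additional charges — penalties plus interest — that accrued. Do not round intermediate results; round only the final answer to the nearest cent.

$121,684.04

Penalty, months 1–6: 6 × 1.5% × $605,932.97 = $54,533.97…
Penalty, months 7–8: 2 × 2.25% × $605,932.97 = $27,266.98…
Interest: $605,932.97 × ((1 + 0.008)^8 − 1) = $605,932.97 × 0.0658210… = $39,883.0901…
Penalties + interest = $81,800.9510… + $39,883.0901… = $121,684.04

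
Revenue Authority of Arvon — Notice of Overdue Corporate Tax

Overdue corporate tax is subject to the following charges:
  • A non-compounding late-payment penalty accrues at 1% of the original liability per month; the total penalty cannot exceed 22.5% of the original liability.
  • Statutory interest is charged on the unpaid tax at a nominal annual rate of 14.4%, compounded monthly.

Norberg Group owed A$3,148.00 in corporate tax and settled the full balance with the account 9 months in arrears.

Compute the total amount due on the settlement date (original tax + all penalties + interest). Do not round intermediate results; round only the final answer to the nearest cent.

Penalty: 9 × 1% × A$3,148.00 = A$283.32 (below the 22.5% cap of A$708.30)
Interest (14.4%/yr ÷ 12 = 1.2%/month): A$3,148.00 × ((1 + 0.012)^9 − 1) = A$356.7685…
Total = A$3,148.00 + A$283.3200 + A$356.7685… = A$3,788.09

A$3,788.09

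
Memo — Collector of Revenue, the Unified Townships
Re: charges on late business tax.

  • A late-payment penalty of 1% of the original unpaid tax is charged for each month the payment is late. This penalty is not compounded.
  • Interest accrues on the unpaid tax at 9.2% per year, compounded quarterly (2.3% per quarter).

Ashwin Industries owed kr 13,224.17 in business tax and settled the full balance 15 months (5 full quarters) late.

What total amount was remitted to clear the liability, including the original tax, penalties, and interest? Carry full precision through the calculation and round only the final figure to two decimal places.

kr 16,800.16

Late-payment penalty: 15 × 1% × kr 13,224.17 = kr 1,983.63…
Interest: kr 13,224.17 × ((1 + 0.023)^5 − 1) = kr 13,224.17 × 0.1204131… = kr 1,592.3630…
Total = kr 13,224.17 + kr 1,983.6255 + kr 1,592.3630… = kr 16,800.16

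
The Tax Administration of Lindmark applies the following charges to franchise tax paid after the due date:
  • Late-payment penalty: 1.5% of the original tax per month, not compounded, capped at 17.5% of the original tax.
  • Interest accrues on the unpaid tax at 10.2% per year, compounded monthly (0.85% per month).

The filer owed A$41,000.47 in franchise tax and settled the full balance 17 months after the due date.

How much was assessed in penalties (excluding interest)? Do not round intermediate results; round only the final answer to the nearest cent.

A$7,175.08

Penalty (uncapped): 17 × 1.5% × A$41,000.47 = A$10,455.12…; cap = 17.5% × A$41,000.47 = A$7,175.08… → penalty = A$7,175.08…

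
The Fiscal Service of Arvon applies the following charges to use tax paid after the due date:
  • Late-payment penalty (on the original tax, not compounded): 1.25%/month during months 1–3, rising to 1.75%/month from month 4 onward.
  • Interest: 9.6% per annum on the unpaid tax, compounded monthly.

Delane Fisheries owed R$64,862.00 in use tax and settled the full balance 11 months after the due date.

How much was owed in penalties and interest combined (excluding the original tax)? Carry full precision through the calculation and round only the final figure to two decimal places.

Penalty, months 1–3: 3 × 1.25% × R$64,862.00 = R$2,432.33…
Penalty, months 4–11: 8 × 1.75% × R$64,862.00 = R$9,080.68
Interest (9.6%/yr ÷ 12 = 0.8%/month): R$64,862.00 × ((1 + 0.008)^11 − 1) = R$5,941.7384…
Penalties + interest = R$11,513.0050 + R$5,941.7384… = R$17,454.74

R$17,454.74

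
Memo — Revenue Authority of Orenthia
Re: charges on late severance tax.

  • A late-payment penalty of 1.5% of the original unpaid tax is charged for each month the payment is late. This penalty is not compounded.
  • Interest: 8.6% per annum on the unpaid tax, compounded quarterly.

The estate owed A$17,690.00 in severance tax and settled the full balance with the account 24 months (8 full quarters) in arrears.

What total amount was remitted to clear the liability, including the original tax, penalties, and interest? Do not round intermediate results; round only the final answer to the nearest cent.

A$27,340.16

Late-payment penalty: 24 × 1.5% × A$17,690.00 = A$6,368.40
Interest (8.6%/yr ÷ 4 = 2.15%/quarter): A$17,690.00 × ((1 + 0.0215)^8 − 1) = A$3,281.7562…
Total = A$17,690.00 + A$6,368.4000 + A$3,281.7562… = A$27,340.16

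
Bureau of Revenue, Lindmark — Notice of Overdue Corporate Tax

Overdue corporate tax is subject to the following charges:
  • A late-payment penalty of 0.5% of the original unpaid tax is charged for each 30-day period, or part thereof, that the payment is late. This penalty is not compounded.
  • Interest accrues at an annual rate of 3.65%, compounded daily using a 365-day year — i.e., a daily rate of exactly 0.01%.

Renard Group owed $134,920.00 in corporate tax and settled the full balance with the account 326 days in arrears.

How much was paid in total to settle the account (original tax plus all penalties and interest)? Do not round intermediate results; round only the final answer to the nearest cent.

$146,811.24

Penalty periods: ⌈326/30⌉ = 11; penalty = 11 × 0.5% × $134,920.00 = $7,420.60
Interest: $134,920.00 × ((1 + 0.0001)^326 − 1) = $134,920.00 × 0.03313552… = $4,470.6441…
Total = $134,920.00 + $7,420.6000 + $4,470.6441… = $146,811.24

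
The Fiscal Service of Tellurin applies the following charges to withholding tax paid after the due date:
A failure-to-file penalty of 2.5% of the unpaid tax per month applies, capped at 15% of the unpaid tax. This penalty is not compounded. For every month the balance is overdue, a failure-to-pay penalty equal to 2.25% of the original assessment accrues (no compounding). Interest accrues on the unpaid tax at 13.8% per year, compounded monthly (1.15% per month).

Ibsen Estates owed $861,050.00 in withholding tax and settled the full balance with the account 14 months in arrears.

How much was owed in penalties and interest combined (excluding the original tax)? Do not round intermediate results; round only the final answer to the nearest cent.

Failure-to-file: 14 × 2.5% × $861,050.00 = $301,367.50, capped at 15% × $861,050.00 = $129,157.50
Failure-to-pay penalty = 2.25% × $861,050.00 × 14 mo = $271,230.75
Interest: $861,050.00 × ((1 + 0.0115)^14 − 1) = $861,050.00 × 0.1736063… = $149,483.6751…
Penalties + interest = $400,388.2500 + $149,483.6751… = $549,871.93

$549,871.93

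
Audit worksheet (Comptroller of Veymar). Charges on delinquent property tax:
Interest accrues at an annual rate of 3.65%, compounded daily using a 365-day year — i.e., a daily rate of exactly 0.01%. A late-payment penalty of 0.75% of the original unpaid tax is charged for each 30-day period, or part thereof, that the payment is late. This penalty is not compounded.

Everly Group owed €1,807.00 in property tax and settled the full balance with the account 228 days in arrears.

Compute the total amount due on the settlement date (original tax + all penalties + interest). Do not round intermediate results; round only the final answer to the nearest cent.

€1,957.09

Penalty periods: ⌈228/30⌉ = 8; penalty = 8 × 0.75% × €1,807.00 = €108.42
Interest: €1,807.00 × ((1 + 0.0001)^228 − 1) = €1,807.00 × 0.02306074… = €41.6708…
Total = €1,807.00 + €108.4200 + €41.6708… = €1,957.09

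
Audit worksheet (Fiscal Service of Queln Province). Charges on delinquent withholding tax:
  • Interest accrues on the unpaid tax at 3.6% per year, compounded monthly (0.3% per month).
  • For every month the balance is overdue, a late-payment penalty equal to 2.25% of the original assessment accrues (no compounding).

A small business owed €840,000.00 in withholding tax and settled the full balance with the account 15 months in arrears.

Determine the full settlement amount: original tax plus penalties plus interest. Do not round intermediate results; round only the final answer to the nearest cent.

€1,162,104.21

Late-payment penalty = 2.25% × €840,000.00 × 15 mo = €283,500.00
Interest: €840,000.00 × ((1 + 0.003)^15 − 1) = €840,000.00 × 0.0459574… = €38,604.2129…
Total = €840,000.00 + €283,500.0000 + €38,604.2129… = €1,162,104.21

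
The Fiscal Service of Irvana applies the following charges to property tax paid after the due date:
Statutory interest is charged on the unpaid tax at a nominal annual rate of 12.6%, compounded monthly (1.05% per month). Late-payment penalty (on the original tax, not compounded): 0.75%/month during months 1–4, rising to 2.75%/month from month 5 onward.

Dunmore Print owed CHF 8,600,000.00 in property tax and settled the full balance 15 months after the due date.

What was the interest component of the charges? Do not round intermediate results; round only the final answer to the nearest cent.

Interest: CHF 8,600,000.00 × ((1 + 0.0105)^15 − 1) = CHF 8,600,000.00 × 0.1696200… = CHF 1,458,731.5795…

CHF 1,458,731.58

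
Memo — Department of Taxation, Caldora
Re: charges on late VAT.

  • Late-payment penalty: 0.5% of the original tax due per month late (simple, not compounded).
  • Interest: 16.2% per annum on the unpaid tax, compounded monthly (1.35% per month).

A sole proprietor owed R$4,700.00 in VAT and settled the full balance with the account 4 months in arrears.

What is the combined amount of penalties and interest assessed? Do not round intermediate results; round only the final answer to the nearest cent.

R$352.99

Late-payment penalty = 0.5% × R$4,700.00 × 4 mo = R$94.00
Interest: R$4,700.00 × ((1 + 0.0135)^4 − 1) = R$4,700.00 × 0.0551034… = R$258.9859…
Penalties + interest = R$94.0000 + R$258.9859… = R$352.99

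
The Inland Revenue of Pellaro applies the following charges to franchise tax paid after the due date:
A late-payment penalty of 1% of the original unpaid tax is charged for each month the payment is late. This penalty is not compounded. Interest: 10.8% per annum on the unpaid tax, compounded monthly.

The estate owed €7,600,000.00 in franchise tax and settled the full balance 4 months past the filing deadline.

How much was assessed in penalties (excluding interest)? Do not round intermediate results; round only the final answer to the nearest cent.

€304,000.00

Late-payment penalty = 1% × €7,600,000.00 × 4 mo = €304,000.00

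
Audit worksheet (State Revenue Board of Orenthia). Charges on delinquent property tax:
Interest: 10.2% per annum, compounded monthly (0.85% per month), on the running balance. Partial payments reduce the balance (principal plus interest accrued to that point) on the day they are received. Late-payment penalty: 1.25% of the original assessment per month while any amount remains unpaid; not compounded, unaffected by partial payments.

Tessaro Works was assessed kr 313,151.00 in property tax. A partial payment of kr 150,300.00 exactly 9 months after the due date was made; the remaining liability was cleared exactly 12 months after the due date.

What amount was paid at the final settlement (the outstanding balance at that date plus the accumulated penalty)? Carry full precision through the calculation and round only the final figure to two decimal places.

Balance at month 9: kr 313,151.0000 × (1 + 0.0085)^9 = kr 337,937.9193…
After kr 150,300.00 payment: kr 337,937.9193… − kr 150,300.00 = kr 187,637.9193…
Balance at month 12: kr 187,637.9193… × (1 + 0.0085)^3 = kr 192,463.4720…
Penalty: 12 × 1.25% × kr 313,151.00 = kr 46,972.65
Final settlement = outstanding balance + penalty = kr 192,463.4720… + kr 46,972.65 = kr 239,436.12

kr 239,436.12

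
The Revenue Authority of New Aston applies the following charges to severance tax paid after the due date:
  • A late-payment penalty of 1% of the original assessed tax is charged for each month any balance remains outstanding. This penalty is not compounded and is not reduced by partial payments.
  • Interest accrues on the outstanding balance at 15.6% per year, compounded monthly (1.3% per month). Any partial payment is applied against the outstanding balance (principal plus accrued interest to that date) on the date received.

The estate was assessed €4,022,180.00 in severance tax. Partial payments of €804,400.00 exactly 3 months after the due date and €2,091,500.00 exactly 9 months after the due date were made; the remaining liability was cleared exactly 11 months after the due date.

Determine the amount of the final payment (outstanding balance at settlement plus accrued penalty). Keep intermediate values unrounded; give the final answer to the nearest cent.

€2,040,477.30

Balance at month 3: €4,022,180.0000 × (1 + 0.013)^3 = €4,181,093.1020…
After €804,400.00 payment: €4,181,093.1020… − €804,400.00 = €3,376,693.1020…
Balance at month 9: €3,376,693.1020… × (1 + 0.013)^6 = €3,648,784.9070…
After €2,091,500.00 payment: €3,648,784.9070… − €2,091,500.00 = €1,557,284.9070…
Balance at month 11: €1,557,284.9070… × (1 + 0.013)^2 = €1,598,037.4957…
Penalty: 11 × 1% × €4,022,180.00 = €442,439.80
Final settlement = outstanding balance + penalty = €1,598,037.4957… + €442,439.80 = €2,040,477.30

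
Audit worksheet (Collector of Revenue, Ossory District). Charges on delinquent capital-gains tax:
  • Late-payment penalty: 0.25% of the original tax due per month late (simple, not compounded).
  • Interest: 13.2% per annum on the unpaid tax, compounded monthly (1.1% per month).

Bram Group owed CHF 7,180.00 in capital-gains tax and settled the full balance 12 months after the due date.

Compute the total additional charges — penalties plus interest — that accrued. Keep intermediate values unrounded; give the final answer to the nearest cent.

CHF 1,222.65

Late-payment penalty = 0.25% × CHF 7,180.00 × 12 mo = CHF 215.40
Interest: CHF 7,180.00 × ((1 + 0.011)^12 − 1) = CHF 7,180.00 × 0.1402862… = CHF 1,007.2549…
Penalties + interest = CHF 215.4000 + CHF 1,007.2549… = CHF 1,222.65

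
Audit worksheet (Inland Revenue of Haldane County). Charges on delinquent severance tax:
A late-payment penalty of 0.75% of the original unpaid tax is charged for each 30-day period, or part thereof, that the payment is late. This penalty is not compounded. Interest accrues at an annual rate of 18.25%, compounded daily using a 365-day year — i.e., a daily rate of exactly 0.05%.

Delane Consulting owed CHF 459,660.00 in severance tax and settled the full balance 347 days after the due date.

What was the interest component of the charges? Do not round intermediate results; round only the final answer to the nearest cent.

Interest: CHF 459,660.00 × ((1 + 0.0005)^347 − 1) = CHF 459,660.00 × 0.18940911… = CHF 87,063.7925…

CHF 87,063.79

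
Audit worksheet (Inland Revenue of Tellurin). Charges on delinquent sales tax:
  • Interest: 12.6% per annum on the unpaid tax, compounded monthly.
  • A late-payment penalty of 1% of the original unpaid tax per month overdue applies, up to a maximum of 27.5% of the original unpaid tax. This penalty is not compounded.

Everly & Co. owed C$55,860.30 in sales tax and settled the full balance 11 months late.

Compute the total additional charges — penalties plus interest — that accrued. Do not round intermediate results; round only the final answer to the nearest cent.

Penalty: 11 × 1% × C$55,860.30 = C$6,144.63… (below the 27.5% cap of C$15,361.58…)
Interest (12.6%/yr ÷ 12 = 1.05%/month): C$55,860.30 × ((1 + 0.0105)^11 − 1) = C$6,801.4847…
Penalties + interest = C$6,144.6330 + C$6,801.4847… = C$12,946.12

C$12,946.12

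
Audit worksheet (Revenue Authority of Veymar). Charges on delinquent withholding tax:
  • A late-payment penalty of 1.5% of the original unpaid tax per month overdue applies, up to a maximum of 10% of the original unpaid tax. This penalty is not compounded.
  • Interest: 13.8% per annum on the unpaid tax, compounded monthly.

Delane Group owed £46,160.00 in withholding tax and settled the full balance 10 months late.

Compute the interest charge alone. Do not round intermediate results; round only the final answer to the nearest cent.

Interest (13.8%/yr ÷ 12 = 1.15%/month): £46,160.00 × ((1 + 0.0115)^10 − 1) = £5,591.7060…

£5,591.71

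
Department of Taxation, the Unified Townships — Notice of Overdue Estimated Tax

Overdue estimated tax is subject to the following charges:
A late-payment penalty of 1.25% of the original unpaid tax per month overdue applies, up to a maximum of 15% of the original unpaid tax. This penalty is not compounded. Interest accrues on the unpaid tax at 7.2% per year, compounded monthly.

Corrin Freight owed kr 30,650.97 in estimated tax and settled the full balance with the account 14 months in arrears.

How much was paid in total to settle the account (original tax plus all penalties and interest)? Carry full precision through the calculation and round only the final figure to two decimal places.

Penalty (uncapped): 14 × 1.25% × kr 30,650.97 = kr 5,363.92…; cap = 15% × kr 30,650.97 = kr 4,597.65… → penalty = kr 4,597.65…
Interest (7.2%/yr ÷ 12 = 0.6%/month): kr 30,650.97 × ((1 + 0.006)^14 − 1) = kr 2,677.5442…
Total = kr 30,650.97 + kr 4,597.6455 + kr 2,677.5442… = kr 37,926.16

kr 37,926.16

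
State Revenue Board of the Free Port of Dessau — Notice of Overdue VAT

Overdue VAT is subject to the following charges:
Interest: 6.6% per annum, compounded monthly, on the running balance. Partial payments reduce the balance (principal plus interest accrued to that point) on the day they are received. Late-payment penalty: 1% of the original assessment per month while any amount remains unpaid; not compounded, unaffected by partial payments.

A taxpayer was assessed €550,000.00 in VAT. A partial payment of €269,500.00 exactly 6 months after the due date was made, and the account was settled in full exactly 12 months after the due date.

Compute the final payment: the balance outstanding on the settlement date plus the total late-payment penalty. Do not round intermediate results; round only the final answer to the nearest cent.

€374,901.77

Monthly rate = 6.6% ÷ 12 = 0.55%
Balance at month 6: €550,000.0000 × (1 + 0.0055)^6 = €568,401.4002…
After €269,500.00 payment: €568,401.4002… − €269,500.00 = €298,901.4002…
Balance at month 12: €298,901.4002… × (1 + 0.0055)^6 = €308,901.7716…
Penalty: 12 × 1% × €550,000.00 = €66,000.00
Final settlement = outstanding balance + penalty = €308,901.7716… + €66,000.00 = €374,901.77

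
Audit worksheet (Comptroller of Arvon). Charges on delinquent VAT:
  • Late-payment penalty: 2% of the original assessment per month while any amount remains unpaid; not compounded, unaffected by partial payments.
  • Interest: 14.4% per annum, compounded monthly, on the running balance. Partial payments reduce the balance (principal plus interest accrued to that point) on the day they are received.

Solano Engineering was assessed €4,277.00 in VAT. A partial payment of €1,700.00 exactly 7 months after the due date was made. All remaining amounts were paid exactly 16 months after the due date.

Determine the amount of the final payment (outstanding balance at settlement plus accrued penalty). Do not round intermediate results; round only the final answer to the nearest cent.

€4,652.37

Monthly rate = 14.4% ÷ 12 = 1.2%
Balance at month 7: €4,277.0000 × (1 + 0.012)^7 = €4,649.4634…
After €1,700.00 payment: €4,649.4634… − €1,700.00 = €2,949.4634…
Balance at month 16: €2,949.4634… × (1 + 0.012)^9 = €3,283.7314…
Penalty: 16 × 2% × €4,277.00 = €1,368.64
Final settlement = outstanding balance + penalty = €3,283.7314… + €1,368.64 = €4,652.37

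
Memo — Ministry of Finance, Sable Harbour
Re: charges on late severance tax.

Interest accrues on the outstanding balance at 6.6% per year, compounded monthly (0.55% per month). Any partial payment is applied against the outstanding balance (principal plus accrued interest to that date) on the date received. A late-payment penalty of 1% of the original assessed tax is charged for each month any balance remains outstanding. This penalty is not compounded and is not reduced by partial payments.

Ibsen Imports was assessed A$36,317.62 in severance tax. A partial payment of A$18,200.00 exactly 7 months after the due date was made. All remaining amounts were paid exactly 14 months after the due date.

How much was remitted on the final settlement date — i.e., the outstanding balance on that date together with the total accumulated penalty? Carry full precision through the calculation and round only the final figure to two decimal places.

Balance at month 7: A$36,317.6200 × (1 + 0.0055)^7 = A$37,739.1318…
After A$18,200.00 payment: A$37,739.1318… − A$18,200.00 = A$19,539.1318…
Balance at month 14: A$19,539.1318… × (1 + 0.0055)^7 = A$20,303.9150…
Penalty: 14 × 1% × A$36,317.62 = A$5,084.47…
Final settlement = outstanding balance + penalty = A$20,303.9150… + A$5,084.47… = A$25,388.38

A$25,388.38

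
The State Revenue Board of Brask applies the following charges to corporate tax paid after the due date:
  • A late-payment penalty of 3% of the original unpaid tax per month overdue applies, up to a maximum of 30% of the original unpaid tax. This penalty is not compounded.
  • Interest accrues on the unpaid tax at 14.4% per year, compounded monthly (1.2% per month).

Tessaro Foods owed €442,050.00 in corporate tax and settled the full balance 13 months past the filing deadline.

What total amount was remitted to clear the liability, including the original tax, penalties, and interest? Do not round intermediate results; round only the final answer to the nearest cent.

€648,815.07

Penalty (uncapped): 13 × 3% × €442,050.00 = €172,399.50; cap = 30% × €442,050.00 = €132,615.00 → penalty = €132,615.00
Interest: €442,050.00 × ((1 + 0.012)^13 − 1) = €442,050.00 × 0.1677414… = €74,150.0680…
Total = €442,050.00 + €132,615.0000 + €74,150.0680… = €648,815.07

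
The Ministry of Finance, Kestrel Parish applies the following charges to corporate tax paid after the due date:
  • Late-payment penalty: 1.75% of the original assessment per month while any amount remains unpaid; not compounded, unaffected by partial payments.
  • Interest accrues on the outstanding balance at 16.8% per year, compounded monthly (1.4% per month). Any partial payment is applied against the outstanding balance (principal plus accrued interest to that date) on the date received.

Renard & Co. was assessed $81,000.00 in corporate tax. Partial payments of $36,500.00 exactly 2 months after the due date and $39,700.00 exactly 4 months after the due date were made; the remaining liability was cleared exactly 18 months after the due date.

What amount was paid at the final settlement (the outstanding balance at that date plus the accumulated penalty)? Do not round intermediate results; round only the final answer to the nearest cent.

$35,723.58

Balance at month 2: $81,000.0000 × (1 + 0.014)^2 = $83,283.8760
After $36,500.00 payment: $83,283.8760 − $36,500.00 = $46,783.8760
Balance at month 4: $46,783.8760 × (1 + 0.014)^2 = $48,102.9942…
After $39,700.00 payment: $48,102.9942… − $39,700.00 = $8,402.9942…
Balance at month 18: $8,402.9942… × (1 + 0.014)^14 = $10,208.5822…
Penalty: 18 × 1.75% × $81,000.00 = $25,515.00
Final settlement = outstanding balance + penalty = $10,208.5822… + $25,515.00 = $35,723.58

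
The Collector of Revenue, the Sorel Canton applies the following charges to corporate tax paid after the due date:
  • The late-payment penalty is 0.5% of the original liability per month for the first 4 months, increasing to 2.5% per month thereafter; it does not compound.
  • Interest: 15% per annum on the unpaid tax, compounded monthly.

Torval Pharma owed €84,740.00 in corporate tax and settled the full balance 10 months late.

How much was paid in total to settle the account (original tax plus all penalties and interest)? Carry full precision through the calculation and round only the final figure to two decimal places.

Penalty, months 1–4: 4 × 0.5% × €84,740.00 = €1,694.80
Penalty, months 5–10: 6 × 2.5% × €84,740.00 = €12,711.00
Interest (15%/yr ÷ 12 = 1.25%/month): €84,740.00 × ((1 + 0.0125)^10 − 1) = €11,208.6301…
Total = €84,740.00 + €14,405.8000 + €11,208.6301… = €110,354.43

€110,354.43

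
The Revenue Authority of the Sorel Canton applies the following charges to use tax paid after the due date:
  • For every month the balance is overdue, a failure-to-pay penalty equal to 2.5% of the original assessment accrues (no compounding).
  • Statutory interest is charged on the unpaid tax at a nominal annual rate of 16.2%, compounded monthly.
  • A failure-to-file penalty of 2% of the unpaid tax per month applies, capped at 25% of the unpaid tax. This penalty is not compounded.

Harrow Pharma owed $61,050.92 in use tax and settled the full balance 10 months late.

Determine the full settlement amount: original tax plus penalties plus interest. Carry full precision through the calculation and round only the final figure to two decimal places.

Failure-to-file: 10 × 2% × $61,050.92 = $12,210.18… (under the 25% cap)
Failure-to-pay penalty: 10 × 2.5% × $61,050.92 = $15,262.73
Interest (16.2%/yr ÷ 12 = 1.35%/month): $61,050.92 × ((1 + 0.0135)^10 − 1) = $8,761.0259…
Total = $61,050.92 + $27,472.9140 + $8,761.0259… = $97,284.86

$97,284.86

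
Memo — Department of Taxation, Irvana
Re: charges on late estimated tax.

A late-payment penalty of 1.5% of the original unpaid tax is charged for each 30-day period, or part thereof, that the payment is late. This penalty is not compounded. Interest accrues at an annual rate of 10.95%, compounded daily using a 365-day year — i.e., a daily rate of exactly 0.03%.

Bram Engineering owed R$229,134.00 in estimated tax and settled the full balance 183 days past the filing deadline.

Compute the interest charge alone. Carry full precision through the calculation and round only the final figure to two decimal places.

R$12,929.18

Interest: R$229,134.00 × ((1 + 0.0003)^183 − 1) = R$229,134.00 × 0.05642627… = R$12,929.1765…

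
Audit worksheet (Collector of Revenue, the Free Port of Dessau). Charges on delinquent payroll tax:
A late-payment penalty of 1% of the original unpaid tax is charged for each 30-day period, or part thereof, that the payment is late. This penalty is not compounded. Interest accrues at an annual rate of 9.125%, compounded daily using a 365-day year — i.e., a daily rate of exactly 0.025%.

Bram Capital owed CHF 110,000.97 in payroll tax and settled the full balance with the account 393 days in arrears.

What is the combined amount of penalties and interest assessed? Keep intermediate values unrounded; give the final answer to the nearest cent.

CHF 26,754.99

Penalty periods: ⌈393/30⌉ = 14; penalty = 14 × 1% × CHF 110,000.97 = CHF 15,400.14…
Interest: CHF 110,000.97 × ((1 + 0.00025)^393 − 1) = CHF 110,000.97 × 0.10322501… = CHF 11,354.8516…
Penalties + interest = CHF 15,400.1358 + CHF 11,354.8516… = CHF 26,754.99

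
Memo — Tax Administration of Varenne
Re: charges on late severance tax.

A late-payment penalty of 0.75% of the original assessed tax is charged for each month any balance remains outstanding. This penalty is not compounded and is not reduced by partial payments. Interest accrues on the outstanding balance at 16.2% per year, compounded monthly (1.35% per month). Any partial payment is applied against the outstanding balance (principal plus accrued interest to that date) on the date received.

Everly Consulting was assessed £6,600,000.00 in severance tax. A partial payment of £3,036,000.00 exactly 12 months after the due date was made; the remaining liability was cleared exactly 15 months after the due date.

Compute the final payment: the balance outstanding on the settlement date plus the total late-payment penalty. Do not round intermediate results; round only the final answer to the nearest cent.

Balance at month 12: £6,600,000.0000 × (1 + 0.0135)^12 = £7,752,271.4594…
After £3,036,000.00 payment: £7,752,271.4594… − £3,036,000.00 = £4,716,271.4594…
Balance at month 15: £4,716,271.4594… × (1 + 0.0135)^3 = £4,909,870.6787…
Penalty: 15 × 0.75% × £6,600,000.00 = £742,500.00
Final settlement = outstanding balance + penalty = £4,909,870.6787… + £742,500.00 = £5,652,370.68

£5,652,370.68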